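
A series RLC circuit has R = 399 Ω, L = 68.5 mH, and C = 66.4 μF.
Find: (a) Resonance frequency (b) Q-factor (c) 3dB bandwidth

Step 1 — Resonance condition Im(Z)=0 gives ω₀ = 1/√(LC).
Step 2 — ω₀ = 1/√(0.0685·6.64e-05) = 468.9 rad/s.
Step 3 — f₀ = ω₀/(2π) = 74.63 Hz.
Step 4 — Series Q: Q = ω₀L/R = 468.9·0.0685/399 = 0.0805.
Step 5 — 3dB bandwidth: Δω = ω₀/Q = 5825 rad/s; BW = Δω/(2π) = 927 Hz.

(a) f₀ = 74.63 Hz  (b) Q = 0.0805  (c) BW = 927 Hz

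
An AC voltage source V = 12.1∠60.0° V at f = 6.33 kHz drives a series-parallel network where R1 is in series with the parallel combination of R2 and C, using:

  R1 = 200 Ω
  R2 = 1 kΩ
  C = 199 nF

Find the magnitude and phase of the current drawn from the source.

Step 1 — Angular frequency: ω = 2π·f = 2π·6330 = 3.977e+04 rad/s.
Step 2 — Component impedances:
  R1: Z = R = 200 Ω
  R2: Z = R = 1000 Ω
  C: Z = 1/(jωC) = -j/(ω·C) = 0 - j126.3 Ω
Step 3 — Parallel branch: R2 || C = 1/(1/R2 + 1/C) = 15.71 - j124.4 Ω.
Step 4 — Series with R1: Z_total = R1 + (R2 || C) = 215.7 - j124.4 Ω = 249∠-30.0° Ω.
Step 5 — Source phasor: V = 12.1∠60.0° V = 6.05 + j10.48 V.
Step 6 — Ohm's law: I = V / Z_total = (6.05 + j10.48) / (215.7 - j124.4) = 3.05e-05 + j0.0486 A.
Step 7 — Convert to polar: |I| = 0.0486 A, ∠I = 90.0°.

I = 0.0486∠90.0° A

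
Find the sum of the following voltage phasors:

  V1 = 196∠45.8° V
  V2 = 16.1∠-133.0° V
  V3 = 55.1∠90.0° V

Step 1 — Convert each phasor to rectangular form:
  V1 = 196·(cos(45.8°) + j·sin(45.8°)) = 136.6 + j140.5 V
  V2 = 16.1·(cos(-133.0°) + j·sin(-133.0°)) = -10.98 - j11.77 V
  V3 = 55.1·(cos(90.0°) + j·sin(90.0°)) = 0 + j55.1 V
Step 2 — Sum components: V_total = 125.7 + j183.8 V.
Step 3 — Convert to polar: |V_total| = 222.7 V, ∠V_total = 55.6°.

V_total = 222.7∠55.6° V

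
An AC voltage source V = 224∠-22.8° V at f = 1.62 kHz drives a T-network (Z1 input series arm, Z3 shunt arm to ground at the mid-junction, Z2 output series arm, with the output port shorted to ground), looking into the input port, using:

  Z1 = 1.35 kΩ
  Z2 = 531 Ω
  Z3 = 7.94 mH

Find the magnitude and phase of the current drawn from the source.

Step 1 — Angular frequency: ω = 2π·f = 2π·1620 = 1.018e+04 rad/s.
Step 2 — Component impedances:
  Z1: Z = R = 1350 Ω
  Z2: Z = R = 531 Ω
  Z3: Z = jωL = j·1.018e+04·0.00794 = 0 + j80.82 Ω
Step 3 — With the output port shorted to ground, the output series arm Z2 runs from the junction to ground; the shunt arm Z3 also runs from the junction to ground. They appear in parallel: Z3 || Z2 = 12.02 + j78.99 Ω.
Step 4 — Series with input arm Z1: Z_in = Z1 + (Z3 || Z2) = 1362 + j78.99 Ω = 1364∠3.3° Ω.
Step 5 — Source phasor: V = 224∠-22.8° V = 206.5 - j86.8 V.
Step 6 — Ohm's law: I = V / Z_total = (206.5 - j86.8) / (1362 + j78.99) = 0.1474 - j0.07228 A.
Step 7 — Convert to polar: |I| = 0.1642 A, ∠I = -26.1°.

I = 0.1642∠-26.1° A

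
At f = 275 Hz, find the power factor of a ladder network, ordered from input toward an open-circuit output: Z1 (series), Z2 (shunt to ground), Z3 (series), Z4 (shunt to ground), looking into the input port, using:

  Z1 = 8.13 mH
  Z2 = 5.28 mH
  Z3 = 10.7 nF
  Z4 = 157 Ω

Step 1 — Angular frequency: ω = 2π·f = 2π·275 = 1728 rad/s.
Step 2 — Component impedances:
  Z1: Z = jωL = j·1728·0.00813 = 0 + j14.05 Ω
  Z2: Z = jωL = j·1728·0.00528 = 0 + j9.123 Ω
  Z3: Z = 1/(jωC) = -j/(ω·C) = 0 - j5.409e+04 Ω
  Z4: Z = R = 157 Ω
Step 3 — Ladder network (open output): work backward from the far end, alternating series and parallel combinations. Z_in = 4.468e-06 + j23.17 Ω = 23.17∠90.0° Ω.
Step 4 — Power factor: PF = cos(φ) = Re(Z)/|Z| = 4.468e-06/23.17 = 1.928e-07.
Step 5 — Type: Im(Z) = 23.17 ⇒ lagging (phase φ = 90.0°).

PF = 1.928e-07 (lagging, φ = 90.0°)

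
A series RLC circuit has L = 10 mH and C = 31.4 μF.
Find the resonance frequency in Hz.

Step 1 — Resonance condition Im(Z)=0 gives ω₀ = 1/√(LC).
Step 2 — ω₀ = 1/√(0.01·3.14e-05) = 1785 rad/s.
Step 3 — f₀ = ω₀/(2π) = 284 Hz.

f₀ = 284 Hz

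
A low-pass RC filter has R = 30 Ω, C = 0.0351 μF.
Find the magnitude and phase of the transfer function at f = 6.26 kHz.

Step 1 — Angular frequency: ω = 2π·6260 = 3.933e+04 rad/s.
Step 2 — Transfer function: H(jω) = 1/(1 + jωRC).
Step 3 — Denominator: 1 + jωRC = 1 + j·3.933e+04·30·3.51e-08 = 1 + j0.04142.
Step 4 — H = 0.9983 - j0.04135.
Step 5 — Magnitude: |H| = 0.9991 (-0.0 dB); phase: φ = -2.4°.

|H| = 0.9991 (-0.0 dB), φ = -2.4°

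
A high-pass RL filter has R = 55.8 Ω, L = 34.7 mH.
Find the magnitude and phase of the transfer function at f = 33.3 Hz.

Step 1 — Angular frequency: ω = 2π·33.3 = 209.2 rad/s.
Step 2 — Transfer function: H(jω) = jωL/(R + jωL).
Step 3 — Numerator jωL = j·7.26; denominator R + jωL = 55.8 + j7.26.
Step 4 — H = 0.01665 + j0.1279.
Step 5 — Magnitude: |H| = 0.129 (-17.8 dB); phase: φ = 82.6°.

|H| = 0.129 (-17.8 dB), φ = 82.6°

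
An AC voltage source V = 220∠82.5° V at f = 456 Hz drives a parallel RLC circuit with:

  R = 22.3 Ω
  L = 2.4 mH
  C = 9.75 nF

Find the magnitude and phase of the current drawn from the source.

Step 1 — Angular frequency: ω = 2π·f = 2π·456 = 2865 rad/s.
Step 2 — Component impedances:
  R: Z = R = 22.3 Ω
  L: Z = jωL = j·2865·0.0024 = 0 + j6.876 Ω
  C: Z = 1/(jωC) = -j/(ω·C) = 0 - j3.58e+04 Ω
Step 3 — Parallel combination: 1/Z_total = 1/R + 1/L + 1/C; Z_total = 1.937 + j6.28 Ω = 6.572∠72.9° Ω.
Step 4 — Source phasor: V = 220∠82.5° V = 28.72 + j218.1 V.
Step 5 — Ohm's law: I = V / Z_total = (28.72 + j218.1) / (1.937 + j6.28) = 33 + j5.606 A.
Step 6 — Convert to polar: |I| = 33.47 A, ∠I = 9.6°.

I = 33.47∠9.6° A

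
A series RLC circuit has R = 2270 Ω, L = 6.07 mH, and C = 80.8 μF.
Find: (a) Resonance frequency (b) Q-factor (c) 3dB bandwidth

Step 1 — Resonance condition Im(Z)=0 gives ω₀ = 1/√(LC).
Step 2 — ω₀ = 1/√(0.00607·8.08e-05) = 1428 rad/s.
Step 3 — f₀ = ω₀/(2π) = 227.3 Hz.
Step 4 — Series Q: Q = ω₀L/R = 1428·0.00607/2270 = 0.003818.
Step 5 — 3dB bandwidth: Δω = ω₀/Q = 3.74e+05 rad/s; BW = Δω/(2π) = 5.952e+04 Hz.

(a) f₀ = 227.3 Hz  (b) Q = 0.003818  (c) BW = 5.952e+04 Hz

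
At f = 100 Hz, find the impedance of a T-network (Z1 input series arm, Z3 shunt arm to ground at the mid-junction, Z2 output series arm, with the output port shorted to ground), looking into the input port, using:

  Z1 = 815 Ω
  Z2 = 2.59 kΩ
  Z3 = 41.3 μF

Step 1 — Angular frequency: ω = 2π·f = 2π·100 = 628.3 rad/s.
Step 2 — Component impedances:
  Z1: Z = R = 815 Ω
  Z2: Z = R = 2590 Ω
  Z3: Z = 1/(jωC) = -j/(ω·C) = 0 - j38.54 Ω
Step 3 — With the output port shorted to ground, the output series arm Z2 runs from the junction to ground; the shunt arm Z3 also runs from the junction to ground. They appear in parallel: Z3 || Z2 = 0.5733 - j38.53 Ω.
Step 4 — Series with input arm Z1: Z_in = Z1 + (Z3 || Z2) = 815.6 - j38.53 Ω = 816.5∠-2.7° Ω.

Z = 815.6 - j38.53 Ω = 816.5∠-2.7° Ω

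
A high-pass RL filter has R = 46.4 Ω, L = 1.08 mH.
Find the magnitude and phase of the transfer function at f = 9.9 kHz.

Step 1 — Angular frequency: ω = 2π·9900 = 6.22e+04 rad/s.
Step 2 — Transfer function: H(jω) = jωL/(R + jωL).
Step 3 — Numerator jωL = j·67.18; denominator R + jωL = 46.4 + j67.18.
Step 4 — H = 0.677 + j0.4676.
Step 5 — Magnitude: |H| = 0.8228 (-1.7 dB); phase: φ = 34.6°.

|H| = 0.8228 (-1.7 dB), φ = 34.6°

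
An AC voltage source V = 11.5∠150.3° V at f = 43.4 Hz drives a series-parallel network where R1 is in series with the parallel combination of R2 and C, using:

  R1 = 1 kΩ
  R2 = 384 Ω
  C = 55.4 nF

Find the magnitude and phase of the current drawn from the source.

Step 1 — Angular frequency: ω = 2π·f = 2π·43.4 = 272.7 rad/s.
Step 2 — Component impedances:
  R1: Z = R = 1000 Ω
  R2: Z = R = 384 Ω
  C: Z = 1/(jωC) = -j/(ω·C) = 0 - j6.619e+04 Ω
Step 3 — Parallel branch: R2 || C = 1/(1/R2 + 1/C) = 384 - j2.228 Ω.
Step 4 — Series with R1: Z_total = R1 + (R2 || C) = 1384 - j2.228 Ω = 1384∠-0.1° Ω.
Step 5 — Source phasor: V = 11.5∠150.3° V = -9.989 + j5.698 V.
Step 6 — Ohm's law: I = V / Z_total = (-9.989 + j5.698) / (1384 - j2.228) = -0.007224 + j0.004105 A.
Step 7 — Convert to polar: |I| = 0.008309 A, ∠I = 150.4°.

I = 0.008309∠150.4° A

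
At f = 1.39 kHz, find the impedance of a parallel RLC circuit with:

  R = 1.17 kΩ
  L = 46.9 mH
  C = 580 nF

Step 1 — Angular frequency: ω = 2π·f = 2π·1390 = 8734 rad/s.
Step 2 — Component impedances:
  R: Z = R = 1170 Ω
  L: Z = jωL = j·8734·0.0469 = 0 + j409.6 Ω
  C: Z = 1/(jωC) = -j/(ω·C) = 0 - j197.4 Ω
Step 3 — Parallel combination: 1/Z_total = 1/R + 1/L + 1/C; Z_total = 112.2 - j344.5 Ω = 362.3∠-72.0° Ω.

Z = 112.2 - j344.5 Ω = 362.3∠-72.0° Ω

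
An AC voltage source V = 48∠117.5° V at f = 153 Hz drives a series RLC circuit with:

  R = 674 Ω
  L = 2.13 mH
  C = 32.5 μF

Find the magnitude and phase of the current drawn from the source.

Step 1 — Angular frequency: ω = 2π·f = 2π·153 = 961.3 rad/s.
Step 2 — Component impedances:
  R: Z = R = 674 Ω
  L: Z = jωL = j·961.3·0.00213 = 0 + j2.048 Ω
  C: Z = 1/(jωC) = -j/(ω·C) = 0 - j32.01 Ω
Step 3 — Series combination: Z_total = R + L + C = 674 - j29.96 Ω = 674.7∠-2.5° Ω.
Step 4 — Source phasor: V = 48∠117.5° V = -22.16 + j42.58 V.
Step 5 — Ohm's law: I = V / Z_total = (-22.16 + j42.58) / (674 - j29.96) = -0.03562 + j0.06159 A.
Step 6 — Convert to polar: |I| = 0.07115 A, ∠I = 120.0°.

I = 0.07115∠120.0° A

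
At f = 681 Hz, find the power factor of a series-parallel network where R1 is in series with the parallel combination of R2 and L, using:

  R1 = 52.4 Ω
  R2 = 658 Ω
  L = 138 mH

Step 1 — Angular frequency: ω = 2π·f = 2π·681 = 4279 rad/s.
Step 2 — Component impedances:
  R1: Z = R = 52.4 Ω
  R2: Z = R = 658 Ω
  L: Z = jωL = j·4279·0.138 = 0 + j590.5 Ω
Step 3 — Parallel branch: R2 || L = 1/(1/R2 + 1/L) = 293.5 + j327.1 Ω.
Step 4 — Series with R1: Z_total = R1 + (R2 || L) = 345.9 + j327.1 Ω = 476.1∠43.4° Ω.
Step 5 — Power factor: PF = cos(φ) = Re(Z)/|Z| = 345.92/476.07 = 0.7266.
Step 6 — Type: Im(Z) = 327.1 ⇒ lagging (phase φ = 43.4°).

PF = 0.7266 (lagging, φ = 43.4°)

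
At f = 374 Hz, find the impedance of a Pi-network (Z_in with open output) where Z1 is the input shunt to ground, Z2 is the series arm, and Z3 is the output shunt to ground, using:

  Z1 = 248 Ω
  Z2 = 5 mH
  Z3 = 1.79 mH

Step 1 — Angular frequency: ω = 2π·f = 2π·374 = 2350 rad/s.
Step 2 — Component impedances:
  Z1: Z = R = 248 Ω
  Z2: Z = jωL = j·2350·0.005 = 0 + j11.75 Ω
  Z3: Z = jωL = j·2350·0.00179 = 0 + j4.206 Ω
Step 3 — With open output, the series arm Z2 and the output shunt Z3 appear in series to ground: Z2 + Z3 = 0 + j15.96 Ω.
Step 4 — Parallel with input shunt Z1: Z_in = Z1 || (Z2 + Z3) = 1.022 + j15.89 Ω = 15.92∠86.3° Ω.

Z = 1.022 + j15.89 Ω = 15.92∠86.3° Ω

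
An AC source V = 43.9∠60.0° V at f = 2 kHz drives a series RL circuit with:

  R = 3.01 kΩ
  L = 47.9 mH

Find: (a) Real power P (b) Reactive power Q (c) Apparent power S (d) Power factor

Step 1 — Angular frequency: ω = 2π·f = 2π·2000 = 1.257e+04 rad/s.
Step 2 — Component impedances:
  R: Z = R = 3010 Ω
  L: Z = jωL = j·1.257e+04·0.0479 = 0 + j601.9 Ω
Step 3 — Series combination: Z_total = R + L = 3010 + j601.9 Ω = 3070∠11.3° Ω.
Step 4 — Source phasor: V = 43.9∠60.0° V = 21.95 + j38.02 V.
Step 5 — Current: I = V / Z = 0.009441 + j0.01074 A = 0.0143∠48.7° A.
Step 6 — Complex power: S = V·I* = 0.6156 + j0.1231 VA.
Step 7 — Real power: P = Re(S) = 0.6156 W.
Step 8 — Reactive power: Q = Im(S) = 0.1231 VAR.
Step 9 — Apparent power: |S| = 0.6278 VA.
Step 10 — Power factor: PF = P/|S| = 0.9806 (lagging).

(a) P = 0.6156 W  (b) Q = 0.1231 VAR  (c) S = 0.6278 VA  (d) PF = 0.9806 (lagging)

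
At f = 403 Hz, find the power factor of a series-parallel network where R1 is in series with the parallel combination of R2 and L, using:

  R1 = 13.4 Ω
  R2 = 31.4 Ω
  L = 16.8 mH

Step 1 — Angular frequency: ω = 2π·f = 2π·403 = 2532 rad/s.
Step 2 — Component impedances:
  R1: Z = R = 13.4 Ω
  R2: Z = R = 31.4 Ω
  L: Z = jωL = j·2532·0.0168 = 0 + j42.54 Ω
Step 3 — Parallel branch: R2 || L = 1/(1/R2 + 1/L) = 20.33 + j15 Ω.
Step 4 — Series with R1: Z_total = R1 + (R2 || L) = 33.73 + j15 Ω = 36.91∠24.0° Ω.
Step 5 — Power factor: PF = cos(φ) = Re(Z)/|Z| = 33.726/36.912 = 0.9137.
Step 6 — Type: Im(Z) = 15 ⇒ lagging (phase φ = 24.0°).

PF = 0.9137 (lagging, φ = 24.0°)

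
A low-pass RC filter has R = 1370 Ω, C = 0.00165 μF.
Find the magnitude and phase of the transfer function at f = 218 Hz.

Step 1 — Angular frequency: ω = 2π·218 = 1370 rad/s.
Step 2 — Transfer function: H(jω) = 1/(1 + jωRC).
Step 3 — Denominator: 1 + jωRC = 1 + j·1370·1370·1.65e-09 = 1 + j0.003096.
Step 4 — H = 1 - j0.003096.
Step 5 — Magnitude: |H| = 1 (-0.0 dB); phase: φ = -0.2°.

|H| = 1 (-0.0 dB), φ = -0.2°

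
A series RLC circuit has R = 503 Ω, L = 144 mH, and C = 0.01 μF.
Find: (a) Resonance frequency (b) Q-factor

Step 1 — Resonance condition Im(Z)=0 gives ω₀ = 1/√(LC).
Step 2 — ω₀ = 1/√(0.144·1e-08) = 2.635e+04 rad/s.
Step 3 — f₀ = ω₀/(2π) = 4194 Hz.
Step 4 — Series Q: Q = ω₀L/R = 2.635e+04·0.144/503 = 7.544.

(a) f₀ = 4194 Hz  (b) Q = 7.544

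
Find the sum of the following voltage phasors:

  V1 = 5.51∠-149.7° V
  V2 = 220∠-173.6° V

Step 1 — Convert each phasor to rectangular form:
  V1 = 5.51·(cos(-149.7°) + j·sin(-149.7°)) = -4.757 - j2.78 V
  V2 = 220·(cos(-173.6°) + j·sin(-173.6°)) = -218.6 - j24.52 V
Step 2 — Sum components: V_total = -223.4 - j27.3 V.
Step 3 — Convert to polar: |V_total| = 225 V, ∠V_total = -173.0°.

V_total = 225∠-173.0° V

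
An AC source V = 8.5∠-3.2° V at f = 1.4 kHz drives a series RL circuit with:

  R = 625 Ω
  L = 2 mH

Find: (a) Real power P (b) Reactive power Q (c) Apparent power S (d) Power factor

Step 1 — Angular frequency: ω = 2π·f = 2π·1400 = 8796 rad/s.
Step 2 — Component impedances:
  R: Z = R = 625 Ω
  L: Z = jωL = j·8796·0.002 = 0 + j17.59 Ω
Step 3 — Series combination: Z_total = R + L = 625 + j17.59 Ω = 625.2∠1.6° Ω.
Step 4 — Source phasor: V = 8.5∠-3.2° V = 8.487 - j0.4745 V.
Step 5 — Current: I = V / Z = 0.01355 - j0.00114 A = 0.01359∠-4.8° A.
Step 6 — Complex power: S = V·I* = 0.1155 + j0.003251 VA.
Step 7 — Real power: P = Re(S) = 0.1155 W.
Step 8 — Reactive power: Q = Im(S) = 0.003251 VAR.
Step 9 — Apparent power: |S| = 0.1156 VA.
Step 10 — Power factor: PF = P/|S| = 0.9996 (lagging).

(a) P = 0.1155 W  (b) Q = 0.003251 VAR  (c) S = 0.1156 VA  (d) PF = 0.9996 (lagging)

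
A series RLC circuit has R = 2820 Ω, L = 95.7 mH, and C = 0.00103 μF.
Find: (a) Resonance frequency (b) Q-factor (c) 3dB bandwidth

Step 1 — Resonance: ω₀ = 1/√(LC) = 1/√(0.0957·1.03e-09) = 1.007e+05 rad/s.
Step 2 — f₀ = ω₀/(2π) = 1.603e+04 Hz.
Step 3 — Series Q: Q = ω₀L/R = 1.007e+05·0.0957/2820 = 3.418.
Step 4 — Bandwidth: Δω = ω₀/Q = 2.947e+04 rad/s; BW = Δω/(2π) = 4690 Hz.

(a) f₀ = 1.603e+04 Hz  (b) Q = 3.418  (c) BW = 4690 Hz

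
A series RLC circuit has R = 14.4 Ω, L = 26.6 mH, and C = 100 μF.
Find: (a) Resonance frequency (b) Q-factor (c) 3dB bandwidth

Step 1 — Resonance condition Im(Z)=0 gives ω₀ = 1/√(LC).
Step 2 — ω₀ = 1/√(0.0266·0.0001) = 613.1 rad/s.
Step 3 — f₀ = ω₀/(2π) = 97.58 Hz.
Step 4 — Series Q: Q = ω₀L/R = 613.1·0.0266/14.4 = 1.133.
Step 5 — 3dB bandwidth: Δω = ω₀/Q = 541.4 rad/s; BW = Δω/(2π) = 86.16 Hz.

(a) f₀ = 97.58 Hz  (b) Q = 1.133  (c) BW = 86.16 Hz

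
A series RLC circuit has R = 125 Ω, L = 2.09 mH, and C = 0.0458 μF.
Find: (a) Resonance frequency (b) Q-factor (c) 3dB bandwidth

Step 1 — Resonance: ω₀ = 1/√(LC) = 1/√(0.00209·4.58e-08) = 1.022e+05 rad/s.
Step 2 — f₀ = ω₀/(2π) = 1.627e+04 Hz.
Step 3 — Series Q: Q = ω₀L/R = 1.022e+05·0.00209/125 = 1.709.
Step 4 — Bandwidth: Δω = ω₀/Q = 5.981e+04 rad/s; BW = Δω/(2π) = 9519 Hz.

(a) f₀ = 1.627e+04 Hz  (b) Q = 1.709  (c) BW = 9519 Hz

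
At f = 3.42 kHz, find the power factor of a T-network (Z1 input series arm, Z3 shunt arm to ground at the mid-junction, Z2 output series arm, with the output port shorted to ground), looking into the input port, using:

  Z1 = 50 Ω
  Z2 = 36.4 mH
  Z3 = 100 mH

Step 1 — Angular frequency: ω = 2π·f = 2π·3420 = 2.149e+04 rad/s.
Step 2 — Component impedances:
  Z1: Z = R = 50 Ω
  Z2: Z = jωL = j·2.149e+04·0.0364 = 0 + j782.2 Ω
  Z3: Z = jωL = j·2.149e+04·0.1 = 0 + j2149 Ω
Step 3 — With the output port shorted to ground, the output series arm Z2 runs from the junction to ground; the shunt arm Z3 also runs from the junction to ground. They appear in parallel: Z3 || Z2 = 0 + j573.4 Ω.
Step 4 — Series with input arm Z1: Z_in = Z1 + (Z3 || Z2) = 50 + j573.4 Ω = 575.6∠85.0° Ω.
Step 5 — Power factor: PF = cos(φ) = Re(Z)/|Z| = 50/575.62 = 0.08686.
Step 6 — Type: Im(Z) = 573.4 ⇒ lagging (phase φ = 85.0°).

PF = 0.08686 (lagging, φ = 85.0°)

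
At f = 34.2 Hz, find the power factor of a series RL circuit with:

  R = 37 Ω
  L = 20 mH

Step 1 — Angular frequency: ω = 2π·f = 2π·34.2 = 214.9 rad/s.
Step 2 — Component impedances:
  R: Z = R = 37 Ω
  L: Z = jωL = j·214.9·0.02 = 0 + j4.298 Ω
Step 3 — Series combination: Z_total = R + L = 37 + j4.298 Ω = 37.25∠6.6° Ω.
Step 4 — Power factor: PF = cos(φ) = Re(Z)/|Z| = 37/37.25 = 0.9933.
Step 5 — Type: Im(Z) = 4.298 ⇒ lagging (phase φ = 6.6°).

PF = 0.9933 (lagging, φ = 6.6°)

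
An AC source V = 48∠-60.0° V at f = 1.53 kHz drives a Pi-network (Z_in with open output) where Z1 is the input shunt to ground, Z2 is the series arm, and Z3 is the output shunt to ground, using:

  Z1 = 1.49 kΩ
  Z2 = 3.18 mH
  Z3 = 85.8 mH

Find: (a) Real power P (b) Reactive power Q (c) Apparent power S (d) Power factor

Step 1 — Angular frequency: ω = 2π·f = 2π·1530 = 9613 rad/s.
Step 2 — Component impedances:
  Z1: Z = R = 1490 Ω
  Z2: Z = jωL = j·9613·0.00318 = 0 + j30.57 Ω
  Z3: Z = jωL = j·9613·0.0858 = 0 + j824.8 Ω
Step 3 — With open output, the series arm Z2 and the output shunt Z3 appear in series to ground: Z2 + Z3 = 0 + j855.4 Ω.
Step 4 — Parallel with input shunt Z1: Z_in = Z1 || (Z2 + Z3) = 369.3 + j643.4 Ω = 741.8∠60.1° Ω.
Step 5 — Source phasor: V = 48∠-60.0° V = 24 - j41.57 V.
Step 6 — Current: I = V / Z = -0.03249 - j0.05596 A = 0.0647∠-120.1° A.
Step 7 — Complex power: S = V·I* = 1.546 + j2.694 VA.
Step 8 — Real power: P = Re(S) = 1.546 W.
Step 9 — Reactive power: Q = Im(S) = 2.694 VAR.
Step 10 — Apparent power: |S| = 3.106 VA.
Step 11 — Power factor: PF = P/|S| = 0.4979 (lagging).

(a) P = 1.546 W  (b) Q = 2.694 VAR  (c) S = 3.106 VA  (d) PF = 0.4979 (lagging)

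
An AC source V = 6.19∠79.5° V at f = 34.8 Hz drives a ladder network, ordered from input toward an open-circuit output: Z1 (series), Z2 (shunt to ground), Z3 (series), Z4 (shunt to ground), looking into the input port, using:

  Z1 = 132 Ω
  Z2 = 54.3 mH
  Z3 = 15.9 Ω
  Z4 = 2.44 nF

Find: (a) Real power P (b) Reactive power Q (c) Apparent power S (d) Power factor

Step 1 — Angular frequency: ω = 2π·f = 2π·34.8 = 218.7 rad/s.
Step 2 — Component impedances:
  Z1: Z = R = 132 Ω
  Z2: Z = jωL = j·218.7·0.0543 = 0 + j11.87 Ω
  Z3: Z = R = 15.9 Ω
  Z4: Z = 1/(jωC) = -j/(ω·C) = 0 - j1.874e+06 Ω
Step 3 — Ladder network (open output): work backward from the far end, alternating series and parallel combinations. Z_in = 132 + j11.87 Ω = 132.5∠5.1° Ω.
Step 4 — Source phasor: V = 6.19∠79.5° V = 1.128 + j6.086 V.
Step 5 — Current: I = V / Z = 0.01259 + j0.04498 A = 0.04671∠74.4° A.
Step 6 — Complex power: S = V·I* = 0.2879 + j0.0259 VA.
Step 7 — Real power: P = Re(S) = 0.2879 W.
Step 8 — Reactive power: Q = Im(S) = 0.0259 VAR.
Step 9 — Apparent power: |S| = 0.2891 VA.
Step 10 — Power factor: PF = P/|S| = 0.996 (lagging).

(a) P = 0.2879 W  (b) Q = 0.0259 VAR  (c) S = 0.2891 VA  (d) PF = 0.996 (lagging)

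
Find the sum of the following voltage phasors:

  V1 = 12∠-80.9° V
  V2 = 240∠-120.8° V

Step 1 — Convert each phasor to rectangular form:
  V1 = 12·(cos(-80.9°) + j·sin(-80.9°)) = 1.898 - j11.85 V
  V2 = 240·(cos(-120.8°) + j·sin(-120.8°)) = -122.9 - j206.2 V
Step 2 — Sum components: V_total = -121 - j218 V.
Step 3 — Convert to polar: |V_total| = 249.3 V, ∠V_total = -119.0°.

V_total = 249.3∠-119.0° V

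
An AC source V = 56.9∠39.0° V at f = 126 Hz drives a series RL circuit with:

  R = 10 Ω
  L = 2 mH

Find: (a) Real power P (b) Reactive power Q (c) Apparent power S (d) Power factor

Step 1 — Angular frequency: ω = 2π·f = 2π·126 = 791.7 rad/s.
Step 2 — Component impedances:
  R: Z = R = 10 Ω
  L: Z = jωL = j·791.7·0.002 = 0 + j1.583 Ω
Step 3 — Series combination: Z_total = R + L = 10 + j1.583 Ω = 10.12∠9.0° Ω.
Step 4 — Source phasor: V = 56.9∠39.0° V = 44.22 + j35.81 V.
Step 5 — Current: I = V / Z = 4.867 + j2.81 A = 5.62∠30.0° A.
Step 6 — Complex power: S = V·I* = 315.8 + j50.01 VA.
Step 7 — Real power: P = Re(S) = 315.8 W.
Step 8 — Reactive power: Q = Im(S) = 50.01 VAR.
Step 9 — Apparent power: |S| = 319.8 VA.
Step 10 — Power factor: PF = P/|S| = 0.9877 (lagging).

(a) P = 315.8 W  (b) Q = 50.01 VAR  (c) S = 319.8 VA  (d) PF = 0.9877 (lagging)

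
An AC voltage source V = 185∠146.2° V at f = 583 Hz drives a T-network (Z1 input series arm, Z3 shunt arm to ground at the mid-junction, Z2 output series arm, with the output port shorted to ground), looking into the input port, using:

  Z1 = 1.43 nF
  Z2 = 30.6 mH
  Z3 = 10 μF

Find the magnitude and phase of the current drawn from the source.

Step 1 — Angular frequency: ω = 2π·f = 2π·583 = 3663 rad/s.
Step 2 — Component impedances:
  Z1: Z = 1/(jωC) = -j/(ω·C) = 0 - j1.909e+05 Ω
  Z2: Z = jωL = j·3663·0.0306 = 0 + j112.1 Ω
  Z3: Z = 1/(jωC) = -j/(ω·C) = 0 - j27.3 Ω
Step 3 — With the output port shorted to ground, the output series arm Z2 runs from the junction to ground; the shunt arm Z3 also runs from the junction to ground. They appear in parallel: Z3 || Z2 = 0 - j36.09 Ω.
Step 4 — Series with input arm Z1: Z_in = Z1 + (Z3 || Z2) = 0 - j1.909e+05 Ω = 1.909e+05∠-90.0° Ω.
Step 5 — Source phasor: V = 185∠146.2° V = -153.7 + j102.9 V.
Step 6 — Ohm's law: I = V / Z_total = (-153.7 + j102.9) / (0 - j1.909e+05) = -0.000539 - j0.0008051 A.
Step 7 — Convert to polar: |I| = 0.0009689 A, ∠I = -123.8°.

I = 0.0009689∠-123.8° A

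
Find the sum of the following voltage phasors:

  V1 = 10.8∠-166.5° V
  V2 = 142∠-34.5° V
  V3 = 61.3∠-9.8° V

Step 1 — Convert each phasor to rectangular form:
  V1 = 10.8·(cos(-166.5°) + j·sin(-166.5°)) = -10.5 - j2.521 V
  V2 = 142·(cos(-34.5°) + j·sin(-34.5°)) = 117 - j80.43 V
  V3 = 61.3·(cos(-9.8°) + j·sin(-9.8°)) = 60.41 - j10.43 V
Step 2 — Sum components: V_total = 166.9 - j93.38 V.
Step 3 — Convert to polar: |V_total| = 191.3 V, ∠V_total = -29.2°.

V_total = 191.3∠-29.2° V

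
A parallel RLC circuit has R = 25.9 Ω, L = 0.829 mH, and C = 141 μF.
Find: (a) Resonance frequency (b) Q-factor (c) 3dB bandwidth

Step 1 — Resonance: ω₀ = 1/√(LC) = 1/√(0.000829·0.000141) = 2925 rad/s.
Step 2 — f₀ = ω₀/(2π) = 465.5 Hz.
Step 3 — Parallel Q: Q = R/(ω₀L) = 25.9/(2925·0.000829) = 10.68.
Step 4 — Bandwidth: Δω = ω₀/Q = 273.8 rad/s; BW = Δω/(2π) = 43.58 Hz.

(a) f₀ = 465.5 Hz  (b) Q = 10.68  (c) BW = 43.58 Hz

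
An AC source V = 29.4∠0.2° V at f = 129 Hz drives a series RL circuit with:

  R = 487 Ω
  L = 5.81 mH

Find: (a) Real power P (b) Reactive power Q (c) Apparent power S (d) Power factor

Step 1 — Angular frequency: ω = 2π·f = 2π·129 = 810.5 rad/s.
Step 2 — Component impedances:
  R: Z = R = 487 Ω
  L: Z = jωL = j·810.5·0.00581 = 0 + j4.709 Ω
Step 3 — Series combination: Z_total = R + L = 487 + j4.709 Ω = 487∠0.6° Ω.
Step 4 — Source phasor: V = 29.4∠0.2° V = 29.4 + j0.1026 V.
Step 5 — Current: I = V / Z = 0.06037 - j0.000373 A = 0.06037∠-0.4° A.
Step 6 — Complex power: S = V·I* = 1.775 + j0.01716 VA.
Step 7 — Real power: P = Re(S) = 1.775 W.
Step 8 — Reactive power: Q = Im(S) = 0.01716 VAR.
Step 9 — Apparent power: |S| = 1.775 VA.
Step 10 — Power factor: PF = P/|S| = 1 (lagging).

(a) P = 1.775 W  (b) Q = 0.01716 VAR  (c) S = 1.775 VA  (d) PF = 1 (lagging)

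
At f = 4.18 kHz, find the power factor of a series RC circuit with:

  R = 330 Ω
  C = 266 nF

Step 1 — Angular frequency: ω = 2π·f = 2π·4180 = 2.626e+04 rad/s.
Step 2 — Component impedances:
  R: Z = R = 330 Ω
  C: Z = 1/(jωC) = -j/(ω·C) = 0 - j143.1 Ω
Step 3 — Series combination: Z_total = R + C = 330 - j143.1 Ω = 359.7∠-23.4° Ω.
Step 4 — Power factor: PF = cos(φ) = Re(Z)/|Z| = 330/359.7 = 0.9174.
Step 5 — Type: Im(Z) = -143.1 ⇒ leading (phase φ = -23.4°).

PF = 0.9174 (leading, φ = -23.4°)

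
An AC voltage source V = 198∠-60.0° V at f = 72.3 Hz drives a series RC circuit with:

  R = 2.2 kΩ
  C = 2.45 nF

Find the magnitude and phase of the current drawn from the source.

Step 1 — Angular frequency: ω = 2π·f = 2π·72.3 = 454.3 rad/s.
Step 2 — Component impedances:
  R: Z = R = 2200 Ω
  C: Z = 1/(jωC) = -j/(ω·C) = 0 - j8.985e+05 Ω
Step 3 — Series combination: Z_total = R + C = 2200 - j8.985e+05 Ω = 8.985e+05∠-89.9° Ω.
Step 4 — Source phasor: V = 198∠-60.0° V = 99 - j171.5 V.
Step 5 — Ohm's law: I = V / Z_total = (99 - j171.5) / (2200 - j8.985e+05) = 0.0001911 + j0.0001097 A.
Step 6 — Convert to polar: |I| = 0.0002204 A, ∠I = 29.9°.

I = 0.0002204∠29.9° A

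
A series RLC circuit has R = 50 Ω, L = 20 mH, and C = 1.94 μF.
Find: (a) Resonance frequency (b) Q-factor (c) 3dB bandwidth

Step 1 — Resonance: ω₀ = 1/√(LC) = 1/√(0.02·1.94e-06) = 5077 rad/s.
Step 2 — f₀ = ω₀/(2π) = 808 Hz.
Step 3 — Series Q: Q = ω₀L/R = 5077·0.02/50 = 2.031.
Step 4 — Bandwidth: Δω = ω₀/Q = 2500 rad/s; BW = Δω/(2π) = 397.9 Hz.

(a) f₀ = 808 Hz  (b) Q = 2.031  (c) BW = 397.9 Hz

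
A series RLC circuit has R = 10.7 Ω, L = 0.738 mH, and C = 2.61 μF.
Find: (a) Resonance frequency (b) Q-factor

Step 1 — Resonance condition Im(Z)=0 gives ω₀ = 1/√(LC).
Step 2 — ω₀ = 1/√(0.000738·2.61e-06) = 2.279e+04 rad/s.
Step 3 — f₀ = ω₀/(2π) = 3626 Hz.
Step 4 — Series Q: Q = ω₀L/R = 2.279e+04·0.000738/10.7 = 1.572.

(a) f₀ = 3626 Hz  (b) Q = 1.572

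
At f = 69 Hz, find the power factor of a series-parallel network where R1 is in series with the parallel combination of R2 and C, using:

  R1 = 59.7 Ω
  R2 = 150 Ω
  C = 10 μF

Step 1 — Angular frequency: ω = 2π·f = 2π·69 = 433.5 rad/s.
Step 2 — Component impedances:
  R1: Z = R = 59.7 Ω
  R2: Z = R = 150 Ω
  C: Z = 1/(jωC) = -j/(ω·C) = 0 - j230.7 Ω
Step 3 — Parallel branch: R2 || C = 1/(1/R2 + 1/C) = 105.4 - j68.55 Ω.
Step 4 — Series with R1: Z_total = R1 + (R2 || C) = 165.1 - j68.55 Ω = 178.8∠-22.5° Ω.
Step 5 — Power factor: PF = cos(φ) = Re(Z)/|Z| = 165.12/178.78 = 0.9236.
Step 6 — Type: Im(Z) = -68.55 ⇒ leading (phase φ = -22.5°).

PF = 0.9236 (leading, φ = -22.5°)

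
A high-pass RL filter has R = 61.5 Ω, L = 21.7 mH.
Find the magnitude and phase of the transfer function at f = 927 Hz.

Step 1 — Angular frequency: ω = 2π·927 = 5825 rad/s.
Step 2 — Transfer function: H(jω) = jωL/(R + jωL).
Step 3 — Numerator jωL = j·126.4; denominator R + jωL = 61.5 + j126.4.
Step 4 — H = 0.8086 + j0.3934.
Step 5 — Magnitude: |H| = 0.8992 (-0.9 dB); phase: φ = 25.9°.

|H| = 0.8992 (-0.9 dB), φ = 25.9°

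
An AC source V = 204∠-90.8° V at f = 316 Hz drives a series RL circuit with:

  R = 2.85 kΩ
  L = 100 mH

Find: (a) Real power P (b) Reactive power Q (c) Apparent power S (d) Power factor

Step 1 — Angular frequency: ω = 2π·f = 2π·316 = 1985 rad/s.
Step 2 — Component impedances:
  R: Z = R = 2850 Ω
  L: Z = jωL = j·1985·0.1 = 0 + j198.5 Ω
Step 3 — Series combination: Z_total = R + L = 2850 + j198.5 Ω = 2857∠4.0° Ω.
Step 4 — Source phasor: V = 204∠-90.8° V = -2.848 - j204 V.
Step 5 — Current: I = V / Z = -0.005957 - j0.07116 A = 0.07141∠-94.8° A.
Step 6 — Complex power: S = V·I* = 14.53 + j1.012 VA.
Step 7 — Real power: P = Re(S) = 14.53 W.
Step 8 — Reactive power: Q = Im(S) = 1.012 VAR.
Step 9 — Apparent power: |S| = 14.57 VA.
Step 10 — Power factor: PF = P/|S| = 0.9976 (lagging).

(a) P = 14.53 W  (b) Q = 1.012 VAR  (c) S = 14.57 VA  (d) PF = 0.9976 (lagging)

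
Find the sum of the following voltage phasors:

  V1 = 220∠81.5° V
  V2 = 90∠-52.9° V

Step 1 — Convert each phasor to rectangular form:
  V1 = 220·(cos(81.5°) + j·sin(81.5°)) = 32.52 + j217.6 V
  V2 = 90·(cos(-52.9°) + j·sin(-52.9°)) = 54.29 - j71.78 V
Step 2 — Sum components: V_total = 86.81 + j145.8 V.
Step 3 — Convert to polar: |V_total| = 169.7 V, ∠V_total = 59.2°.

V_total = 169.7∠59.2° V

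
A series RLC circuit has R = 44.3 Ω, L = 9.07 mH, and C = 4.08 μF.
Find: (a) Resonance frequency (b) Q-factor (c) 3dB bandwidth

Step 1 — Resonance: ω₀ = 1/√(LC) = 1/√(0.00907·4.08e-06) = 5198 rad/s.
Step 2 — f₀ = ω₀/(2π) = 827.3 Hz.
Step 3 — Series Q: Q = ω₀L/R = 5198·0.00907/44.3 = 1.064.
Step 4 — Bandwidth: Δω = ω₀/Q = 4884 rad/s; BW = Δω/(2π) = 777.3 Hz.

(a) f₀ = 827.3 Hz  (b) Q = 1.064  (c) BW = 777.3 Hz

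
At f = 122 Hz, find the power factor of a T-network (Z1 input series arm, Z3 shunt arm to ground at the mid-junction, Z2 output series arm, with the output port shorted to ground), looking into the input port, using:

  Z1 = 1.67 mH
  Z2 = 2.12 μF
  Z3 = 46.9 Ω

Step 1 — Angular frequency: ω = 2π·f = 2π·122 = 766.5 rad/s.
Step 2 — Component impedances:
  Z1: Z = jωL = j·766.5·0.00167 = 0 + j1.28 Ω
  Z2: Z = 1/(jωC) = -j/(ω·C) = 0 - j615.4 Ω
  Z3: Z = R = 46.9 Ω
Step 3 — With the output port shorted to ground, the output series arm Z2 runs from the junction to ground; the shunt arm Z3 also runs from the junction to ground. They appear in parallel: Z3 || Z2 = 46.63 - j3.554 Ω.
Step 4 — Series with input arm Z1: Z_in = Z1 + (Z3 || Z2) = 46.63 - j2.274 Ω = 46.68∠-2.8° Ω.
Step 5 — Power factor: PF = cos(φ) = Re(Z)/|Z| = 46.629/46.685 = 0.9988.
Step 6 — Type: Im(Z) = -2.274 ⇒ leading (phase φ = -2.8°).

PF = 0.9988 (leading, φ = -2.8°)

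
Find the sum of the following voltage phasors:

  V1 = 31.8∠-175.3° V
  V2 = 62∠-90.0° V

Step 1 — Convert each phasor to rectangular form:
  V1 = 31.8·(cos(-175.3°) + j·sin(-175.3°)) = -31.69 - j2.606 V
  V2 = 62·(cos(-90.0°) + j·sin(-90.0°)) = 0 - j62 V
Step 2 — Sum components: V_total = -31.69 - j64.61 V.
Step 3 — Convert to polar: |V_total| = 71.96 V, ∠V_total = -116.1°.

V_total = 71.96∠-116.1° V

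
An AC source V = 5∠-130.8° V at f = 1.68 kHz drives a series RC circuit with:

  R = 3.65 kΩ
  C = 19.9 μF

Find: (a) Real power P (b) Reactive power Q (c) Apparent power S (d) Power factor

Step 1 — Angular frequency: ω = 2π·f = 2π·1680 = 1.056e+04 rad/s.
Step 2 — Component impedances:
  R: Z = R = 3650 Ω
  C: Z = 1/(jωC) = -j/(ω·C) = 0 - j4.761 Ω
Step 3 — Series combination: Z_total = R + C = 3650 - j4.761 Ω = 3650∠-0.1° Ω.
Step 4 — Source phasor: V = 5∠-130.8° V = -3.267 - j3.785 V.
Step 5 — Current: I = V / Z = -0.0008937 - j0.001038 A = 0.00137∠-130.7° A.
Step 6 — Complex power: S = V·I* = 0.006849 - j8.933e-06 VA.
Step 7 — Real power: P = Re(S) = 0.006849 W.
Step 8 — Reactive power: Q = Im(S) = -8.933e-06 VAR.
Step 9 — Apparent power: |S| = 0.006849 VA.
Step 10 — Power factor: PF = P/|S| = 1 (leading).

(a) P = 0.006849 W  (b) Q = -8.933e-06 VAR  (c) S = 0.006849 VA  (d) PF = 1 (leading)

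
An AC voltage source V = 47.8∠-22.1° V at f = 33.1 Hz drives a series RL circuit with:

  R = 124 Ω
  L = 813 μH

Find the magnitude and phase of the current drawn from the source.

Step 1 — Angular frequency: ω = 2π·f = 2π·33.1 = 208 rad/s.
Step 2 — Component impedances:
  R: Z = R = 124 Ω
  L: Z = jωL = j·208·0.000813 = 0 + j0.1691 Ω
Step 3 — Series combination: Z_total = R + L = 124 + j0.1691 Ω = 124∠0.1° Ω.
Step 4 — Source phasor: V = 47.8∠-22.1° V = 44.29 - j17.98 V.
Step 5 — Ohm's law: I = V / Z_total = (44.29 - j17.98) / (124 + j0.1691) = 0.357 - j0.1455 A.
Step 6 — Convert to polar: |I| = 0.3855 A, ∠I = -22.2°.

I = 0.3855∠-22.2° A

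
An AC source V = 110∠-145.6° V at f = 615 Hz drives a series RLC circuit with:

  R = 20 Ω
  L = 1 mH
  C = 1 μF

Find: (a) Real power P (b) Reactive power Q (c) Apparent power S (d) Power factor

Step 1 — Angular frequency: ω = 2π·f = 2π·615 = 3864 rad/s.
Step 2 — Component impedances:
  R: Z = R = 20 Ω
  L: Z = jωL = j·3864·0.001 = 0 + j3.864 Ω
  C: Z = 1/(jωC) = -j/(ω·C) = 0 - j258.8 Ω
Step 3 — Series combination: Z_total = R + L + C = 20 - j254.9 Ω = 255.7∠-85.5° Ω.
Step 4 — Source phasor: V = 110∠-145.6° V = -90.76 - j62.15 V.
Step 5 — Current: I = V / Z = 0.2145 - j0.3729 A = 0.4302∠-60.1° A.
Step 6 — Complex power: S = V·I* = 3.701 - j47.17 VA.
Step 7 — Real power: P = Re(S) = 3.701 W.
Step 8 — Reactive power: Q = Im(S) = -47.17 VAR.
Step 9 — Apparent power: |S| = 47.32 VA.
Step 10 — Power factor: PF = P/|S| = 0.07821 (leading).

(a) P = 3.701 W  (b) Q = -47.17 VAR  (c) S = 47.32 VA  (d) PF = 0.07821 (leading)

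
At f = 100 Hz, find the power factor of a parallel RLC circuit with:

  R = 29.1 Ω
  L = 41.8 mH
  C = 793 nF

Step 1 — Angular frequency: ω = 2π·f = 2π·100 = 628.3 rad/s.
Step 2 — Component impedances:
  R: Z = R = 29.1 Ω
  L: Z = jωL = j·628.3·0.0418 = 0 + j26.26 Ω
  C: Z = 1/(jωC) = -j/(ω·C) = 0 - j2007 Ω
Step 3 — Parallel combination: 1/Z_total = 1/R + 1/L + 1/C; Z_total = 13.25 + j14.49 Ω = 19.64∠47.6° Ω.
Step 4 — Power factor: PF = cos(φ) = Re(Z)/|Z| = 13.253/19.638 = 0.6749.
Step 5 — Type: Im(Z) = 14.49 ⇒ lagging (phase φ = 47.6°).

PF = 0.6749 (lagging, φ = 47.6°)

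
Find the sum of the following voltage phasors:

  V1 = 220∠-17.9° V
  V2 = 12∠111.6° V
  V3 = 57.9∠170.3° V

Step 1 — Convert each phasor to rectangular form:
  V1 = 220·(cos(-17.9°) + j·sin(-17.9°)) = 209.4 - j67.62 V
  V2 = 12·(cos(111.6°) + j·sin(111.6°)) = -4.417 + j11.16 V
  V3 = 57.9·(cos(170.3°) + j·sin(170.3°)) = -57.07 + j9.756 V
Step 2 — Sum components: V_total = 147.9 - j46.71 V.
Step 3 — Convert to polar: |V_total| = 155.1 V, ∠V_total = -17.5°.

V_total = 155.1∠-17.5° V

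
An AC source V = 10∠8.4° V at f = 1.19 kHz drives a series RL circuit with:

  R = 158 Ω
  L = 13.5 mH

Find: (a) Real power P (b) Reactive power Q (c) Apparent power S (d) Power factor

Step 1 — Angular frequency: ω = 2π·f = 2π·1190 = 7477 rad/s.
Step 2 — Component impedances:
  R: Z = R = 158 Ω
  L: Z = jωL = j·7477·0.0135 = 0 + j100.9 Ω
Step 3 — Series combination: Z_total = R + L = 158 + j100.9 Ω = 187.5∠32.6° Ω.
Step 4 — Source phasor: V = 10∠8.4° V = 9.893 + j1.461 V.
Step 5 — Current: I = V / Z = 0.04866 - j0.02184 A = 0.05334∠-24.2° A.
Step 6 — Complex power: S = V·I* = 0.4495 + j0.2871 VA.
Step 7 — Real power: P = Re(S) = 0.4495 W.
Step 8 — Reactive power: Q = Im(S) = 0.2871 VAR.
Step 9 — Apparent power: |S| = 0.5334 VA.
Step 10 — Power factor: PF = P/|S| = 0.8427 (lagging).

(a) P = 0.4495 W  (b) Q = 0.2871 VAR  (c) S = 0.5334 VA  (d) PF = 0.8427 (lagging)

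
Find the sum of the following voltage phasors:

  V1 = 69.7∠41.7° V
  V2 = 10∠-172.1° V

Step 1 — Convert each phasor to rectangular form:
  V1 = 69.7·(cos(41.7°) + j·sin(41.7°)) = 52.04 + j46.37 V
  V2 = 10·(cos(-172.1°) + j·sin(-172.1°)) = -9.905 - j1.374 V
Step 2 — Sum components: V_total = 42.14 + j44.99 V.
Step 3 — Convert to polar: |V_total| = 61.64 V, ∠V_total = 46.9°.

V_total = 61.64∠46.9° V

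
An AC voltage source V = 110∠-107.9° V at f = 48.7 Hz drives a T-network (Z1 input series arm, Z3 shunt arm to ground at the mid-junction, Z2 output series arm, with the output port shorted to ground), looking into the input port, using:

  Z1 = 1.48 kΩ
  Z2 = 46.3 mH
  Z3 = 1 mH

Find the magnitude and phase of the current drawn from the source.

Step 1 — Angular frequency: ω = 2π·f = 2π·48.7 = 306 rad/s.
Step 2 — Component impedances:
  Z1: Z = R = 1480 Ω
  Z2: Z = jωL = j·306·0.0463 = 0 + j14.17 Ω
  Z3: Z = jωL = j·306·0.001 = 0 + j0.306 Ω
Step 3 — With the output port shorted to ground, the output series arm Z2 runs from the junction to ground; the shunt arm Z3 also runs from the junction to ground. They appear in parallel: Z3 || Z2 = 0 + j0.2995 Ω.
Step 4 — Series with input arm Z1: Z_in = Z1 + (Z3 || Z2) = 1480 + j0.2995 Ω = 1480∠0.0° Ω.
Step 5 — Source phasor: V = 110∠-107.9° V = -33.81 - j104.7 V.
Step 6 — Ohm's law: I = V / Z_total = (-33.81 - j104.7) / (1480 + j0.2995) = -0.02286 - j0.07072 A.
Step 7 — Convert to polar: |I| = 0.07432 A, ∠I = -107.9°.

I = 0.07432∠-107.9° A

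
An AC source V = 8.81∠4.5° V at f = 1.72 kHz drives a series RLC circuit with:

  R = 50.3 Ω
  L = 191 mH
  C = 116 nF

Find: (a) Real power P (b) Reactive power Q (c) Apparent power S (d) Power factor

Step 1 — Angular frequency: ω = 2π·f = 2π·1720 = 1.081e+04 rad/s.
Step 2 — Component impedances:
  R: Z = R = 50.3 Ω
  L: Z = jωL = j·1.081e+04·0.191 = 0 + j2064 Ω
  C: Z = 1/(jωC) = -j/(ω·C) = 0 - j797.7 Ω
Step 3 — Series combination: Z_total = R + L + C = 50.3 + j1266 Ω = 1267∠87.7° Ω.
Step 4 — Source phasor: V = 8.81∠4.5° V = 8.783 + j0.6912 V.
Step 5 — Current: I = V / Z = 0.0008199 - j0.006902 A = 0.006951∠-83.2° A.
Step 6 — Complex power: S = V·I* = 0.00243 + j0.06119 VA.
Step 7 — Real power: P = Re(S) = 0.00243 W.
Step 8 — Reactive power: Q = Im(S) = 0.06119 VAR.
Step 9 — Apparent power: |S| = 0.06124 VA.
Step 10 — Power factor: PF = P/|S| = 0.03969 (lagging).

(a) P = 0.00243 W  (b) Q = 0.06119 VAR  (c) S = 0.06124 VA  (d) PF = 0.03969 (lagging)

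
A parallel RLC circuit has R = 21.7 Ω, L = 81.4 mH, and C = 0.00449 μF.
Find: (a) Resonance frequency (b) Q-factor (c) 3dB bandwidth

Step 1 — Resonance: ω₀ = 1/√(LC) = 1/√(0.0814·4.49e-09) = 5.231e+04 rad/s.
Step 2 — f₀ = ω₀/(2π) = 8325 Hz.
Step 3 — Parallel Q: Q = R/(ω₀L) = 21.7/(5.231e+04·0.0814) = 0.005096.
Step 4 — Bandwidth: Δω = ω₀/Q = 1.026e+07 rad/s; BW = Δω/(2π) = 1.633e+06 Hz.

(a) f₀ = 8325 Hz  (b) Q = 0.005096  (c) BW = 1.633e+06 Hz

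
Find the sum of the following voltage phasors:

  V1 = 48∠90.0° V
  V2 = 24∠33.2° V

Step 1 — Convert each phasor to rectangular form:
  V1 = 48·(cos(90.0°) + j·sin(90.0°)) = 0 + j48 V
  V2 = 24·(cos(33.2°) + j·sin(33.2°)) = 20.08 + j13.14 V
Step 2 — Sum components: V_total = 20.08 + j61.14 V.
Step 3 — Convert to polar: |V_total| = 64.36 V, ∠V_total = 71.8°.

V_total = 64.36∠71.8° V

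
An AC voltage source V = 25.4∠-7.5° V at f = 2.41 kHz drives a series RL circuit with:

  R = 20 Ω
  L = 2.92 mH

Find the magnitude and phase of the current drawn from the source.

Step 1 — Angular frequency: ω = 2π·f = 2π·2410 = 1.514e+04 rad/s.
Step 2 — Component impedances:
  R: Z = R = 20 Ω
  L: Z = jωL = j·1.514e+04·0.00292 = 0 + j44.22 Ω
Step 3 — Series combination: Z_total = R + L = 20 + j44.22 Ω = 48.53∠65.7° Ω.
Step 4 — Source phasor: V = 25.4∠-7.5° V = 25.18 - j3.315 V.
Step 5 — Ohm's law: I = V / Z_total = (25.18 - j3.315) / (20 + j44.22) = 0.1516 - j0.501 A.
Step 6 — Convert to polar: |I| = 0.5234 A, ∠I = -73.2°.

I = 0.5234∠-73.2° A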